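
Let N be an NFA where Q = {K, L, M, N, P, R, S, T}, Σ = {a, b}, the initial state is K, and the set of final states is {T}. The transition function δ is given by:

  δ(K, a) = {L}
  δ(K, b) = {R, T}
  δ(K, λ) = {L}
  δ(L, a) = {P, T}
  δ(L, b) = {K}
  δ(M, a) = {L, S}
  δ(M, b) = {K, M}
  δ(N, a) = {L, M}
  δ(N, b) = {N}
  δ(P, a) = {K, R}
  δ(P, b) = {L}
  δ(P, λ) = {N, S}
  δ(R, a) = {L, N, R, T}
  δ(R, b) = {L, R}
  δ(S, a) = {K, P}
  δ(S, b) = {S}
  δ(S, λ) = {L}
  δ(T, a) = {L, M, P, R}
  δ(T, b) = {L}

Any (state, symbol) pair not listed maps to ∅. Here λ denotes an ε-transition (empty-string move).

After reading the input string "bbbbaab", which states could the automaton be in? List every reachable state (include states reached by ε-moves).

{K, L, M, N, R, S, T}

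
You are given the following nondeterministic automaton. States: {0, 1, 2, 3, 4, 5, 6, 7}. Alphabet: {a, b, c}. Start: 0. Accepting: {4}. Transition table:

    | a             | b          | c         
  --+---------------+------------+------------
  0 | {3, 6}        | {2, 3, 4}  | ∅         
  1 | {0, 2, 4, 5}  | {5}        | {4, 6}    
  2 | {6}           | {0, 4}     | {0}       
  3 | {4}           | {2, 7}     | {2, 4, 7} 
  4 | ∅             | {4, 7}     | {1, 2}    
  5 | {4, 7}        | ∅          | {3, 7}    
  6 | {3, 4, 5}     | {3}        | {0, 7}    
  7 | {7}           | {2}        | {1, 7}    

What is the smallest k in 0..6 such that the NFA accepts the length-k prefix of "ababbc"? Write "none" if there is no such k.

3

Start in {0}.
Read 'a': 0→{3, 6}; now {3, 6}.
Read 'b': 3→{2, 7}, 6→{3}; now {2, 3, 7}.
Read 'a': 2→{6}, 3→{4}, 7→{7}; now {4, 6, 7}.
None of the earlier sets intersect F, but {4, 6, 7} does.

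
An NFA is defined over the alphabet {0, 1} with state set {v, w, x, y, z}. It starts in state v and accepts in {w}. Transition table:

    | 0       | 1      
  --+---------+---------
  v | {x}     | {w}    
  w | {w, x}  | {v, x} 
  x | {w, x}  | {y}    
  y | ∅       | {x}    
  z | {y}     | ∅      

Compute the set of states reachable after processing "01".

Start in {v}.
Read '0': v→{x}; now {x}.
Read '1': x→{y}; now {y}.

{y}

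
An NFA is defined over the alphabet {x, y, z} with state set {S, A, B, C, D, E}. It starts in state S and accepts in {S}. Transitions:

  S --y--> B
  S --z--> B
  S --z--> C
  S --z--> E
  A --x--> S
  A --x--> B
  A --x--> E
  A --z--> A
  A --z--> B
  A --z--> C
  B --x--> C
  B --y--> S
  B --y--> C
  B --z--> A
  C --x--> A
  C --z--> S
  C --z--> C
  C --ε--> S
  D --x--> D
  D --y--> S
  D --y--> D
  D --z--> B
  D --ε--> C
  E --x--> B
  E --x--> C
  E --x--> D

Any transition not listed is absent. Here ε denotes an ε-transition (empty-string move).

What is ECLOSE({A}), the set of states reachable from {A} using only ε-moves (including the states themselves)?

Begin with {A}.
No ε-moves leave this set, so the closure equals the set itself.

{A}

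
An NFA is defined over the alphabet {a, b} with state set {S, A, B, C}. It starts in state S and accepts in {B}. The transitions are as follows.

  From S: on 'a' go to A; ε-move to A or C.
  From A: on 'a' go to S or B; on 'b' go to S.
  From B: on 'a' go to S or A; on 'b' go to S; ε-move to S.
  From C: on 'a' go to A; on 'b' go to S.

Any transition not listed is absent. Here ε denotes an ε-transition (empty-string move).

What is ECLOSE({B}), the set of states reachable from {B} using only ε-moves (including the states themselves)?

Begin with {B}.
ε-move B → S; add S.
ε-move S → A; add A.
ε-move S → C; add C.

{S, A, B, C}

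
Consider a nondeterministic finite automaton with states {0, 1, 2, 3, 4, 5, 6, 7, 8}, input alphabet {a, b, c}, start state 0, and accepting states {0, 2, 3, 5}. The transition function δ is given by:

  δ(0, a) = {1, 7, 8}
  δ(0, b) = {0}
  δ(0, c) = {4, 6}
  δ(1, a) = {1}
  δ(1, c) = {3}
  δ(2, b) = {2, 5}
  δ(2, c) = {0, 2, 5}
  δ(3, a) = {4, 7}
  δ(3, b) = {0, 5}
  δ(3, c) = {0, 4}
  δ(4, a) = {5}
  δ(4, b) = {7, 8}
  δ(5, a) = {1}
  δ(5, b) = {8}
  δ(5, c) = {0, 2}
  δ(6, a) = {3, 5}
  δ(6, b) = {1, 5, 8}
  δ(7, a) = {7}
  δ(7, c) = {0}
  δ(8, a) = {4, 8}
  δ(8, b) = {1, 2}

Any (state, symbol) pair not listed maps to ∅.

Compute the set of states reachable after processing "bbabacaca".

{1, 7, 8}

Start in {0}.
Read 'b': 0→{0}; now {0}.
Read 'b': 0→{0}; now {0}.
Read 'a': 0→{1, 7, 8}; now {1, 7, 8}.
Read 'b': 1→∅, 7→∅, 8→{1, 2}; now {1, 2}.
Read 'a': 1→{1}, 2→∅; now {1}.
Read 'c': 1→{3}; now {3}.
Read 'a': 3→{4, 7}; now {4, 7}.
Read 'c': 4→∅, 7→{0}; now {0}.
Read 'a': 0→{1, 7, 8}; now {1, 7, 8}.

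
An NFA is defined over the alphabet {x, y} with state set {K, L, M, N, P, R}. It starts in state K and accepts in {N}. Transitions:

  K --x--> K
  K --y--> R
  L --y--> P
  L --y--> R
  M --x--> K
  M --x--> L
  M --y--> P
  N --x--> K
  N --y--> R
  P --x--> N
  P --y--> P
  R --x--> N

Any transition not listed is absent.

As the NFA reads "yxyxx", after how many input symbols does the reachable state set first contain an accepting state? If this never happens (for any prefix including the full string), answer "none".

Start in {K}.
Read 'y': K→{R}; now {R}.
Read 'x': R→{N}; now {N}.
None of the earlier sets intersect F, but {N} does.

2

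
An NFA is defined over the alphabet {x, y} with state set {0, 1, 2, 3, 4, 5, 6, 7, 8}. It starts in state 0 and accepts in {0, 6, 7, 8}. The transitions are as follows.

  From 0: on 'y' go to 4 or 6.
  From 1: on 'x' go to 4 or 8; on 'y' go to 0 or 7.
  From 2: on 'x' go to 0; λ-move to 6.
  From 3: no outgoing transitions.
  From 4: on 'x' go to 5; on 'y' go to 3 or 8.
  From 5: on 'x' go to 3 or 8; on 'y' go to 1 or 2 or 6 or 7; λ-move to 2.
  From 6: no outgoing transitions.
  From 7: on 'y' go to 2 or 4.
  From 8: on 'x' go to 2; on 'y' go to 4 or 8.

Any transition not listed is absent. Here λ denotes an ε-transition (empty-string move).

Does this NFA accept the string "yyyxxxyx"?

Start in {0}.
Read 'y': 0→{4, 6}; now {4, 6}.
Read 'y': 4→{3, 8}, 6→∅; now {3, 8}.
Read 'y': 3→∅, 8→{4, 8}; now {4, 8}.
Read 'x': 4→{5}, 8→{2}; union {2, 5}; ε-closure = {2, 5, 6}.
Read 'x': 2→{0}, 5→{3, 8}, 6→∅; now {0, 3, 8}.
Read 'x': 0→∅, 3→∅, 8→{2}; union {2}; ε-closure = {2, 6}.
Read 'y': 2→∅, 6→∅; now ∅.
The set is empty and remains empty for the remaining 1 symbol.
The final set ∅ contains no accepting state.

No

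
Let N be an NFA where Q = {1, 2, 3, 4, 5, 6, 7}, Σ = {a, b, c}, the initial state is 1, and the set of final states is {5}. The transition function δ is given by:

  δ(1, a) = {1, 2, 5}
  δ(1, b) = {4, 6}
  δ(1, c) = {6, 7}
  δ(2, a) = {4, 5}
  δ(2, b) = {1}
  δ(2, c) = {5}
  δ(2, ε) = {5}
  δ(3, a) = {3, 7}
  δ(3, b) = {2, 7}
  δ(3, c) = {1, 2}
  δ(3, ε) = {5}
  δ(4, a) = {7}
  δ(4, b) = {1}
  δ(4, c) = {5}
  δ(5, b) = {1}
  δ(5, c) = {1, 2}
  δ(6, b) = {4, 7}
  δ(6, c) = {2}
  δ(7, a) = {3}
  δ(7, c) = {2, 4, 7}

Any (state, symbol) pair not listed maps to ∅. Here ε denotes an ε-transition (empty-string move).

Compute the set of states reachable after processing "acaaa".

{1, 2, 3, 4, 5, 7}

Start in {1}.
Read 'a': 1→{1, 2, 5}; now {1, 2, 5}.
Read 'c': 1→{6, 7}, 2→{5}, 5→{1, 2}; now {1, 2, 5, 6, 7}.
Read 'a': 1→{1, 2, 5}, 2→{4, 5}, 5→∅, 6→∅, 7→{3}; now {1, 2, 3, 4, 5}.
Read 'a': 1→{1, 2, 5}, 2→{4, 5}, 3→{3, 7}, 4→{7}, 5→∅; now {1, 2, 3, 4, 5, 7}.
Read 'a': 1→{1, 2, 5}, 2→{4, 5}, 3→{3, 7}, 4→{7}, 5→∅, 7→{3}; now {1, 2, 3, 4, 5, 7}.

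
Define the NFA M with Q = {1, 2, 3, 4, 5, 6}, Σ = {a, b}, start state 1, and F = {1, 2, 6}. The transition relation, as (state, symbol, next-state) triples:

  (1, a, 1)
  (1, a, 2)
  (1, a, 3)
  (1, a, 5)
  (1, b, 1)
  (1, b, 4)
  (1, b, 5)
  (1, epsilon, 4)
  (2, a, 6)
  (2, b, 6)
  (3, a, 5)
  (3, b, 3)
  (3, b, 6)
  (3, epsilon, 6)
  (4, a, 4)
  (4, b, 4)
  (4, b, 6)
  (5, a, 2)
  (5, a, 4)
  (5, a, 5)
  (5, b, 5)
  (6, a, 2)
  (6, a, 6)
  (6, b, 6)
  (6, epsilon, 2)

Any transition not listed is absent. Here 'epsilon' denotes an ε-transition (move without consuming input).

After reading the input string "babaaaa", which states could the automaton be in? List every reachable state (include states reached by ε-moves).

{1, 2, 3, 4, 5, 6}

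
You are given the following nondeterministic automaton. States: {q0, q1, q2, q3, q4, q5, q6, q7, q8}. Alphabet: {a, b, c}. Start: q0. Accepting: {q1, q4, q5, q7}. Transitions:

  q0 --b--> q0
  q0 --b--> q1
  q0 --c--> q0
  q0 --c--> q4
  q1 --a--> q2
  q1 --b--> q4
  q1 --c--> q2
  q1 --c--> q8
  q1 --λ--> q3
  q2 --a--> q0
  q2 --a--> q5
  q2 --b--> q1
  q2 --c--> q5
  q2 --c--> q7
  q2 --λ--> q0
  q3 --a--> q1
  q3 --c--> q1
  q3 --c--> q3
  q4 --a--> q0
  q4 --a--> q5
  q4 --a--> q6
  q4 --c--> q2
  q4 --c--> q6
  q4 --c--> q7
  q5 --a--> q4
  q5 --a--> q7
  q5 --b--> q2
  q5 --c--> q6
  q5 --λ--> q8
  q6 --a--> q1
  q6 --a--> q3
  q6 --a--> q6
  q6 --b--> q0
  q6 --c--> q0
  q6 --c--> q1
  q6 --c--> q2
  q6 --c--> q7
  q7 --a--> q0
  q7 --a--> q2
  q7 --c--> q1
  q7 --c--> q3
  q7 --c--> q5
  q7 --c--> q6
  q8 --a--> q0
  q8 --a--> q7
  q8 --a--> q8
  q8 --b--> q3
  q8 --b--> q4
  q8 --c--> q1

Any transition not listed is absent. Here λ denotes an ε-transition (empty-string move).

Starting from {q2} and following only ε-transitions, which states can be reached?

{q0, q2}

Begin with {q2}.
ε-move q2 → q0; add q0.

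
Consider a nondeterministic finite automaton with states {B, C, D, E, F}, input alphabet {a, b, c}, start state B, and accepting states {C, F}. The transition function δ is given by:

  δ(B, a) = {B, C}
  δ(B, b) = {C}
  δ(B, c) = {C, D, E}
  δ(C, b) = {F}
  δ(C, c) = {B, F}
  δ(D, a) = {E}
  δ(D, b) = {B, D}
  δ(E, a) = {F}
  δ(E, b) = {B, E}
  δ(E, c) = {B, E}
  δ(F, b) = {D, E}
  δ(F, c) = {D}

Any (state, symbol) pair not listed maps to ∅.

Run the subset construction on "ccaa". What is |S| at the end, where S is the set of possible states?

Start in {B}.
Read 'c': {B} → {C, D, E}.
Read 'c': {C, D, E} → {B, E, F}.
Read 'a': {B, E, F} → {B, C, F}.
Read 'a': {B, C, F} → {B, C}.
That set has 2 states.

2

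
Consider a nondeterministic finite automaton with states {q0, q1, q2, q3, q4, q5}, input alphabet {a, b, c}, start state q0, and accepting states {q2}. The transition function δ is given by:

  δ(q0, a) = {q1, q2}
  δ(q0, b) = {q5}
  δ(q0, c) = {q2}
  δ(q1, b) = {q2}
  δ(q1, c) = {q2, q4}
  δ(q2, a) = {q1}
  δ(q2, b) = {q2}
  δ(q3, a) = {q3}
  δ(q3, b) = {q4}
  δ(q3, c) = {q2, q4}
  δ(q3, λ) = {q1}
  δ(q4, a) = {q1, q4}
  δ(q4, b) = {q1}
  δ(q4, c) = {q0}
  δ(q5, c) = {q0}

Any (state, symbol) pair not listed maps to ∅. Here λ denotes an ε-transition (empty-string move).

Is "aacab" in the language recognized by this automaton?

Start in {q0}.
Read 'a': {q0} → {q1, q2}.
Read 'a': {q1, q2} → {q1}.
Read 'c': {q1} → {q2, q4}.
Read 'a': {q2, q4} → {q1, q4}.
Read 'b': {q1, q4} → {q1, q2}.
The final set {q1, q2} contains the accepting state q2.

Yes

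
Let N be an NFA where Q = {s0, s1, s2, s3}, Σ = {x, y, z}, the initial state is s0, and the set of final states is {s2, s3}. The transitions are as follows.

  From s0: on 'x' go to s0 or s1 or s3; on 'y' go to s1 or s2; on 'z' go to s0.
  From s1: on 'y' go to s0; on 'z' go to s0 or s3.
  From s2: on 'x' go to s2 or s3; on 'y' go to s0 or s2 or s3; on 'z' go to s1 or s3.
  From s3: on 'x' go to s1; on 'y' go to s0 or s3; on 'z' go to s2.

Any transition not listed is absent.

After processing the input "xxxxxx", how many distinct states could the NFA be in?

Start in {s0}.
Read 'x': s0→{s0, s1, s3}; now {s0, s1, s3}.
Read 'x': s0→{s0, s1, s3}, s1→∅, s3→{s1}; now {s0, s1, s3}.
Read 'x': s0→{s0, s1, s3}, s1→∅, s3→{s1}; now {s0, s1, s3}.
Read 'x': s0→{s0, s1, s3}, s1→∅, s3→{s1}; now {s0, s1, s3}.
Read 'x': s0→{s0, s1, s3}, s1→∅, s3→{s1}; now {s0, s1, s3}.
Read 'x': s0→{s0, s1, s3}, s1→∅, s3→{s1}; now {s0, s1, s3}.
That set has 3 states.

3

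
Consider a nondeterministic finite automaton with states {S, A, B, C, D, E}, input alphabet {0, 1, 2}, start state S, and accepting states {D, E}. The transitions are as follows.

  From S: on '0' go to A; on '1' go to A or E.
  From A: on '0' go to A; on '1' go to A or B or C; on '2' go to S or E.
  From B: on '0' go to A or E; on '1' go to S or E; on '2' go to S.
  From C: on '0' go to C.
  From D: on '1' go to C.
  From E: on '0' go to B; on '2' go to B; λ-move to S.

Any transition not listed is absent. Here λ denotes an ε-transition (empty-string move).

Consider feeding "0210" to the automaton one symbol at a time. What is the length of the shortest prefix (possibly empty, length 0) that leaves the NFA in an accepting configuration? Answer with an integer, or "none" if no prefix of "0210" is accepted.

Start in {S}.
Read '0': {S} → {A}.
Read '2': {A} → {S, E}.
None of the earlier sets intersect F, but {S, E} does.

2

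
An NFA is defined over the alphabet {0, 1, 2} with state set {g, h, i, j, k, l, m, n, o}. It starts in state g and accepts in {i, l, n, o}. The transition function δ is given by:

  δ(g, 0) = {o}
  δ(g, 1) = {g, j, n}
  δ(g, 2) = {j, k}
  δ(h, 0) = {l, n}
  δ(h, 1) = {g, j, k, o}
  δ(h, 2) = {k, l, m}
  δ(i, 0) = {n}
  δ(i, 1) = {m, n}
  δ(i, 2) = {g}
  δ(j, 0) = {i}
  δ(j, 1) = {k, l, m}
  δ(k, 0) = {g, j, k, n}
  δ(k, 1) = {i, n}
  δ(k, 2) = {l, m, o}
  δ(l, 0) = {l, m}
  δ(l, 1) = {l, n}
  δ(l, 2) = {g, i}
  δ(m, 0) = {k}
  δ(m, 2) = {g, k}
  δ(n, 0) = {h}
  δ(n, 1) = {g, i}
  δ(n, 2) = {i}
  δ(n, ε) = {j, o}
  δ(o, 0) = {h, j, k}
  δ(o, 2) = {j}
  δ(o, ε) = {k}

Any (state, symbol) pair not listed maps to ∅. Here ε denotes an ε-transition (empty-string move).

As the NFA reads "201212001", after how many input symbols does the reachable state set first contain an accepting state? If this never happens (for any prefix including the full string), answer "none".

2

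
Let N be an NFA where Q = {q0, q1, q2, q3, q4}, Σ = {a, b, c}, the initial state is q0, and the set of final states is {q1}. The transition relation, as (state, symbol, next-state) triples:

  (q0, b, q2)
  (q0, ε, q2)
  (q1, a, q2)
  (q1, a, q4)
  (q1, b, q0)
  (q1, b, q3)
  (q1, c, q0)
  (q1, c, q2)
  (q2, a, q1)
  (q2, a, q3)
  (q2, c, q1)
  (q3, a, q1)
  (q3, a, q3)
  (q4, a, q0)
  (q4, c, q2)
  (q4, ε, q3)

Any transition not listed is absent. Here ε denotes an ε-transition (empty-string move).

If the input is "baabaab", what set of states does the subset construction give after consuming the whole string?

{q0, q2, q3}

Start: ε-closure({q0}) = {q0, q2}.
Read 'b': q0→{q2}, q2→∅; now {q2}.
Read 'a': q2→{q1, q3}; now {q1, q3}.
Read 'a': q1→{q2, q4}, q3→{q1, q3}; now {q1, q2, q3, q4}.
Read 'b': q1→{q0, q3}, q2→∅, q3→∅, q4→∅; union {q0, q3}; ε-closure = {q0, q2, q3}.
Read 'a': q0→∅, q2→{q1, q3}, q3→{q1, q3}; now {q1, q3}.
Read 'a': q1→{q2, q4}, q3→{q1, q3}; now {q1, q2, q3, q4}.
Read 'b': q1→{q0, q3}, q2→∅, q3→∅, q4→∅; union {q0, q3}; ε-closure = {q0, q2, q3}.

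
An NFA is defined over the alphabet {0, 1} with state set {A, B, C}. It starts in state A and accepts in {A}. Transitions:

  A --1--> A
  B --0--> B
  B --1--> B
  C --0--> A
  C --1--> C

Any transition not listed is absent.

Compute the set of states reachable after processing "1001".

∅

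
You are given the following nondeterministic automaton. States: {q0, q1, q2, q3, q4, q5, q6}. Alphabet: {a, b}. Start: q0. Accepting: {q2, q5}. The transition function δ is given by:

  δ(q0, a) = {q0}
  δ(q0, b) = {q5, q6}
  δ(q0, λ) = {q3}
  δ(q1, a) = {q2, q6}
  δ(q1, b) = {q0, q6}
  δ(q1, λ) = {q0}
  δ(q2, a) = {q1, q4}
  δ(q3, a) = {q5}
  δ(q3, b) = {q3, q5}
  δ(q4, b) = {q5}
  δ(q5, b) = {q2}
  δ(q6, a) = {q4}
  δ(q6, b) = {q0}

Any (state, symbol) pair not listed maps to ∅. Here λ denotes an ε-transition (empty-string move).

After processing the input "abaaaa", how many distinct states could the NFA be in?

5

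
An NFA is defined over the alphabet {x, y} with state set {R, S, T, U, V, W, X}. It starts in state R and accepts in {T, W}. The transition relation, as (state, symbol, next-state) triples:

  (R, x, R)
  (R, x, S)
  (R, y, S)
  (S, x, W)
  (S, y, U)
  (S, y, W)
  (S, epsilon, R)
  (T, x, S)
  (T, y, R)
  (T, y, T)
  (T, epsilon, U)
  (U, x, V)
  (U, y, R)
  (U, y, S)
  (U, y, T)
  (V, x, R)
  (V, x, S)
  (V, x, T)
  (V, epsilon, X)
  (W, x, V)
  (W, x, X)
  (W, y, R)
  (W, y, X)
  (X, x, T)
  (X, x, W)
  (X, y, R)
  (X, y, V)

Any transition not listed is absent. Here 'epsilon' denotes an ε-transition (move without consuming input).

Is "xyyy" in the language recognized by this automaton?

Start in {R}.
Read 'x': {R} → {R, S}.
Read 'y': {R, S} → {R, S, U, W}.
Read 'y': {R, S, U, W} → {R, S, T, U, W, X}.
Read 'y': {R, S, T, U, W, X} → {R, S, T, U, V, W, X}.
The final set {R, S, T, U, V, W, X} contains the accepting states T, W.

Yes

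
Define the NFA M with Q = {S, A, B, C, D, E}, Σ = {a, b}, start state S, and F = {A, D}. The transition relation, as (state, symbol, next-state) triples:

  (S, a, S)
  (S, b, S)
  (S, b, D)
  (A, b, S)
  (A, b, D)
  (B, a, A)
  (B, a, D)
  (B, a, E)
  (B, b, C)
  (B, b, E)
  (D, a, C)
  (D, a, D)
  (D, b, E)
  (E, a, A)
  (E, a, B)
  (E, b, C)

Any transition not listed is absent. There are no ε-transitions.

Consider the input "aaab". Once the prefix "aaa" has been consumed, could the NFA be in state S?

Yes

Start in {S}.
Read 'a': {S} → {S}.
Read 'a': {S} → {S}.
Read 'a': {S} → {S}.
State S is in {S}.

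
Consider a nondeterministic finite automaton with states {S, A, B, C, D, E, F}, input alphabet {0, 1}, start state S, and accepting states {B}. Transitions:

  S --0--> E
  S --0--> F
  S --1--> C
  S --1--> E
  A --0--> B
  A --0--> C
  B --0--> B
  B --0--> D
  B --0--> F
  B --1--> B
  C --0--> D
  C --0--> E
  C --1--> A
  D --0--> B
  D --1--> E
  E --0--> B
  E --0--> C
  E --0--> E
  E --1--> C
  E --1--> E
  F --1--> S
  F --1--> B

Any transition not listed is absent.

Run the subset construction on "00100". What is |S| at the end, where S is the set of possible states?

5

Start in {S}.
Read '0': S→{E, F}; now {E, F}.
Read '0': E→{B, C, E}, F→∅; now {B, C, E}.
Read '1': B→{B}, C→{A}, E→{C, E}; now {A, B, C, E}.
Read '0': A→{B, C}, B→{B, D, F}, C→{D, E}, E→{B, C, E}; now {B, C, D, E, F}.
Read '0': B→{B, D, F}, C→{D, E}, D→{B}, E→{B, C, E}, F→∅; now {B, C, D, E, F}.
That set has 5 states.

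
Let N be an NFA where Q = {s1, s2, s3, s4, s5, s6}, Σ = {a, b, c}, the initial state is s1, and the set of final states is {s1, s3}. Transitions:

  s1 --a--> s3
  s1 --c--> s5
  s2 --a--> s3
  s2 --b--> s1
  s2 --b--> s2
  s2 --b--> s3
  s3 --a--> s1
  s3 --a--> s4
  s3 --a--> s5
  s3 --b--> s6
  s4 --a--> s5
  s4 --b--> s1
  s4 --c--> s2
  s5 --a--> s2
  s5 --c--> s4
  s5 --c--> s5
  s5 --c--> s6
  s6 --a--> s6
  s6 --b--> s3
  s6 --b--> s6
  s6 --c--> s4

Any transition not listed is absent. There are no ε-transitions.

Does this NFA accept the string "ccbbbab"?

Start in {s1}.
Read 'c': s1→{s5}; now {s5}.
Read 'c': s5→{s4, s5, s6}; now {s4, s5, s6}.
Read 'b': s4→{s1}, s5→∅, s6→{s3, s6}; now {s1, s3, s6}.
Read 'b': s1→∅, s3→{s6}, s6→{s3, s6}; now {s3, s6}.
Read 'b': s3→{s6}, s6→{s3, s6}; now {s3, s6}.
Read 'a': s3→{s1, s4, s5}, s6→{s6}; now {s1, s4, s5, s6}.
Read 'b': s1→∅, s4→{s1}, s5→∅, s6→{s3, s6}; now {s1, s3, s6}.
The final set {s1, s3, s6} contains the accepting states s1, s3.

Yes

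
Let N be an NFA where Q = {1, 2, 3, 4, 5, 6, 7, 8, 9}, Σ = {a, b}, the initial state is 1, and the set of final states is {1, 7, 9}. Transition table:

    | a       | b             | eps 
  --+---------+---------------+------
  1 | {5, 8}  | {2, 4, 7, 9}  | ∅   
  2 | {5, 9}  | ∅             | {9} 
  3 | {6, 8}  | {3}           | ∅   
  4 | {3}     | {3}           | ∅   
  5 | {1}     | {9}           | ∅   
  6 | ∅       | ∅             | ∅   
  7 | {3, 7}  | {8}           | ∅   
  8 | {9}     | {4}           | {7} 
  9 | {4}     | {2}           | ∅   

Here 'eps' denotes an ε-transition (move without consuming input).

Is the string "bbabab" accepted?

Yes

Start in {1}.
Read 'b': 1→{2, 4, 7, 9}; now {2, 4, 7, 9}.
Read 'b': 2→∅, 4→{3}, 7→{8}, 9→{2}; union {2, 3, 8}; ε-closure = {2, 3, 7, 8, 9}.
Read 'a': 2→{5, 9}, 3→{6, 8}, 7→{3, 7}, 8→{9}, 9→{4}; now {3, 4, 5, 6, 7, 8, 9}.
Read 'b': 3→{3}, 4→{3}, 5→{9}, 6→∅, 7→{8}, 8→{4}, 9→{2}; union {2, 3, 4, 8, 9}; ε-closure = {2, 3, 4, 7, 8, 9}.
Read 'a': 2→{5, 9}, 3→{6, 8}, 4→{3}, 7→{3, 7}, 8→{9}, 9→{4}; now {3, 4, 5, 6, 7, 8, 9}.
Read 'b': 3→{3}, 4→{3}, 5→{9}, 6→∅, 7→{8}, 8→{4}, 9→{2}; union {2, 3, 4, 8, 9}; ε-closure = {2, 3, 4, 7, 8, 9}.
The final set {2, 3, 4, 7, 8, 9} contains the accepting states 7, 9.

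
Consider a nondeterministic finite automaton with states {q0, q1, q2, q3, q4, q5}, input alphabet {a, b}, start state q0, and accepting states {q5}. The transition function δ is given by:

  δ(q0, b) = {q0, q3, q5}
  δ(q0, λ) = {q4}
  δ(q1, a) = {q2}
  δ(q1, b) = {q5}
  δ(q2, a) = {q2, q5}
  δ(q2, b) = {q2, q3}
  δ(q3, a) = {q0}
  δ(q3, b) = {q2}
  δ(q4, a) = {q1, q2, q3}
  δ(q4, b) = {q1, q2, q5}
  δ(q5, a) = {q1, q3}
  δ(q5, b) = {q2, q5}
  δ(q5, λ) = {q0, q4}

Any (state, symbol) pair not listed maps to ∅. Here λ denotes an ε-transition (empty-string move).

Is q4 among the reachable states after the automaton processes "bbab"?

Yes

Start: ε-closure({q0}) = {q0, q4}.
Read 'b': {q0, q4} → {q0, q1, q2, q3, q4, q5}.
Read 'b': {q0, q1, q2, q3, q4, q5} → {q0, q1, q2, q3, q4, q5}.
Read 'a': {q0, q1, q2, q3, q4, q5} → {q0, q1, q2, q3, q4, q5}.
Read 'b': {q0, q1, q2, q3, q4, q5} → {q0, q1, q2, q3, q4, q5}.
State q4 is in {q0, q1, q2, q3, q4, q5}.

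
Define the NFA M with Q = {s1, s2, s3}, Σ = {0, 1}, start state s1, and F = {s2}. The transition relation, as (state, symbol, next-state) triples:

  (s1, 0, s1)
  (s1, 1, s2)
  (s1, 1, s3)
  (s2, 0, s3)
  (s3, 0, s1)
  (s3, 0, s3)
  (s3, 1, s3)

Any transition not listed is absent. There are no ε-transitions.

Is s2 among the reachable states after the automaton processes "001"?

Start in {s1}.
Read '0': s1→{s1}; now {s1}.
Read '0': s1→{s1}; now {s1}.
Read '1': s1→{s2, s3}; now {s2, s3}.
State s2 is in {s2, s3}.

Yes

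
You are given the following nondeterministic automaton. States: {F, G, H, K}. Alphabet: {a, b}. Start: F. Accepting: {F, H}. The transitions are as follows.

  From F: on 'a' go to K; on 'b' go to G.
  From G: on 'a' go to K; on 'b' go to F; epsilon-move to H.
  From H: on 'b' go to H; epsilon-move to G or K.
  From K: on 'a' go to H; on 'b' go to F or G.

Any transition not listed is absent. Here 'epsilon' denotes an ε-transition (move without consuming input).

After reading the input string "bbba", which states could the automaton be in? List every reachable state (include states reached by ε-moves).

Start in {F}.
Read 'b': {F} → {G, H, K}.
Read 'b': {G, H, K} → {F, G, H, K}.
Read 'b': {F, G, H, K} → {F, G, H, K}.
Read 'a': {F, G, H, K} → {G, H, K}.

{G, H, K}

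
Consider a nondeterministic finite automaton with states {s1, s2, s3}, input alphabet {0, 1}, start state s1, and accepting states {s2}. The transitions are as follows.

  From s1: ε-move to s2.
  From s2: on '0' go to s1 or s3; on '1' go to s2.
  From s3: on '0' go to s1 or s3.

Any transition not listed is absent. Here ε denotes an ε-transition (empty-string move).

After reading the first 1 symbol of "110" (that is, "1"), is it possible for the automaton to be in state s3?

Start: ε-closure({s1}) = {s1, s2}.
Read '1': s1→∅, s2→{s2}; now {s2}.
State s3 is not in {s2}.

No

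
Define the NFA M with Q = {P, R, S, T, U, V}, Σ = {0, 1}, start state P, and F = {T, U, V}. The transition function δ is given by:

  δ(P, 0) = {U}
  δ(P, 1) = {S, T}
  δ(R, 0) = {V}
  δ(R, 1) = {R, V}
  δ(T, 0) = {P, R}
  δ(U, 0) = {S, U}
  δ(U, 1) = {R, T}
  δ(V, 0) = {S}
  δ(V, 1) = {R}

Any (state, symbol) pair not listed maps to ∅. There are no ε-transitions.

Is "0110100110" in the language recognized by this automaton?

Start in {P}.
Read '0': P→{U}; now {U}.
Read '1': U→{R, T}; now {R, T}.
Read '1': R→{R, V}, T→∅; now {R, V}.
Read '0': R→{V}, V→{S}; now {S, V}.
Read '1': S→∅, V→{R}; now {R}.
Read '0': R→{V}; now {V}.
Read '0': V→{S}; now {S}.
Read '1': S→∅; now ∅.
The set is empty and remains empty for the remaining 2 symbols.
The final set ∅ contains no accepting state.

No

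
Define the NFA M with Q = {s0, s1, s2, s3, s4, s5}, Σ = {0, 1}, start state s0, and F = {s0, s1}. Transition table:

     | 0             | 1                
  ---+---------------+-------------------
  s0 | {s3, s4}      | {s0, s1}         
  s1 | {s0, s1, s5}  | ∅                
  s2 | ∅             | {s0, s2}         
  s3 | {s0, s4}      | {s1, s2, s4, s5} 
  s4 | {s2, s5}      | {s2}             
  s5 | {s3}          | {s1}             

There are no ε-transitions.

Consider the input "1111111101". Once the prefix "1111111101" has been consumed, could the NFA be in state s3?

No

Start in {s0}.
Read '1': s0→{s0, s1}; now {s0, s1}.
Read '1': s0→{s0, s1}, s1→∅; now {s0, s1}.
Read '1': s0→{s0, s1}, s1→∅; now {s0, s1}.
Read '1': s0→{s0, s1}, s1→∅; now {s0, s1}.
Read '1': s0→{s0, s1}, s1→∅; now {s0, s1}.
Read '1': s0→{s0, s1}, s1→∅; now {s0, s1}.
Read '1': s0→{s0, s1}, s1→∅; now {s0, s1}.
Read '1': s0→{s0, s1}, s1→∅; now {s0, s1}.
Read '0': s0→{s3, s4}, s1→{s0, s1, s5}; now {s0, s1, s3, s4, s5}.
Read '1': s0→{s0, s1}, s1→∅, s3→{s1, s2, s4, s5}, s4→{s2}, s5→{s1}; now {s0, s1, s2, s4, s5}.
State s3 is not in {s0, s1, s2, s4, s5}.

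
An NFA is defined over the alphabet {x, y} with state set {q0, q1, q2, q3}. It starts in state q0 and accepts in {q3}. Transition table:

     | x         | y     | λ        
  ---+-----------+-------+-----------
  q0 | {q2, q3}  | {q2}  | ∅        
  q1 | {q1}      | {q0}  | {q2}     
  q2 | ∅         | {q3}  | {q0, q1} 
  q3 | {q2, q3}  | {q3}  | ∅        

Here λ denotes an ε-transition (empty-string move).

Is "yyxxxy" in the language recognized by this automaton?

Yes

Start in {q0}.
Read 'y': q0→{q2}; union {q2}; ε-closure = {q0, q1, q2}.
Read 'y': q0→{q2}, q1→{q0}, q2→{q3}; union {q0, q2, q3}; ε-closure = {q0, q1, q2, q3}.
Read 'x': q0→{q2, q3}, q1→{q1}, q2→∅, q3→{q2, q3}; union {q1, q2, q3}; ε-closure = {q0, q1, q2, q3}.
Read 'x': q0→{q2, q3}, q1→{q1}, q2→∅, q3→{q2, q3}; union {q1, q2, q3}; ε-closure = {q0, q1, q2, q3}.
Read 'x': q0→{q2, q3}, q1→{q1}, q2→∅, q3→{q2, q3}; union {q1, q2, q3}; ε-closure = {q0, q1, q2, q3}.
Read 'y': q0→{q2}, q1→{q0}, q2→{q3}, q3→{q3}; union {q0, q2, q3}; ε-closure = {q0, q1, q2, q3}.
The final set {q0, q1, q2, q3} contains the accepting state q3.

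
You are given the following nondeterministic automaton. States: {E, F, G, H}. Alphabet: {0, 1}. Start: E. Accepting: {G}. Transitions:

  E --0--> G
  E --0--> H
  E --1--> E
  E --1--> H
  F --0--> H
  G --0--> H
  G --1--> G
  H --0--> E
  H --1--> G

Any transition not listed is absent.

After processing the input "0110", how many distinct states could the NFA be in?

Start in {E}.
Read '0': {E} → {G, H}.
Read '1': {G, H} → {G}.
Read '1': {G} → {G}.
Read '0': {G} → {H}.
That set has 1 state.

1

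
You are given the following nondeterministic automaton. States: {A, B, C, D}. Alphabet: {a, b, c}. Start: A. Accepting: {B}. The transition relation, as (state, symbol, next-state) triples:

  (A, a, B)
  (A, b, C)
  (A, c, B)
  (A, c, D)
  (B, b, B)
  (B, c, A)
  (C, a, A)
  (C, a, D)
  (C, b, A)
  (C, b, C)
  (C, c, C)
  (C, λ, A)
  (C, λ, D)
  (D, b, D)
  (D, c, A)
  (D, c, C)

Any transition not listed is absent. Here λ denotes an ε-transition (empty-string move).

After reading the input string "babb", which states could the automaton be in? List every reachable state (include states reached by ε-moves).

Start in {A}.
Read 'b': A→{C}; union {C}; ε-closure = {A, C, D}.
Read 'a': A→{B}, C→{A, D}, D→∅; now {A, B, D}.
Read 'b': A→{C}, B→{B}, D→{D}; union {B, C, D}; ε-closure = {A, B, C, D}.
Read 'b': A→{C}, B→{B}, C→{A, C}, D→{D}; now {A, B, C, D}.

{A, B, C, D}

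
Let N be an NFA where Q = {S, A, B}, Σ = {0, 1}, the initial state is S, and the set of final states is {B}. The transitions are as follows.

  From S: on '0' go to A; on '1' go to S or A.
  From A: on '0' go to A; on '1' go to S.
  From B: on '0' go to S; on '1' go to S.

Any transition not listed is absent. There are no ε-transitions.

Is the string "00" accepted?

Start in {S}.
Read '0': S→{A}; now {A}.
Read '0': A→{A}; now {A}.
The final set {A} contains no accepting state.

No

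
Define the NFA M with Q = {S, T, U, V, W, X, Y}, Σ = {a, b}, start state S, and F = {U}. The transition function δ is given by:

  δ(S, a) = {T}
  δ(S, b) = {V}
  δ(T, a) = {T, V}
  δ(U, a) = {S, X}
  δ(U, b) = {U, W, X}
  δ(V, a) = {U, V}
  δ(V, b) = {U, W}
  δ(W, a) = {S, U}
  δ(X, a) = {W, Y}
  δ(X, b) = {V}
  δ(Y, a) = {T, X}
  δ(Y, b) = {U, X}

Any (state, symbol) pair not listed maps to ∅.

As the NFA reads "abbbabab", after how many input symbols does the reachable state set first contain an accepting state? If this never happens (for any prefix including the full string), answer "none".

Start in {S}.
Read 'a': {S} → {T}.
Read 'b': {T} → ∅.
The set is empty and remains empty for the remaining 6 symbols.
No reachable set along the way intersects F.

none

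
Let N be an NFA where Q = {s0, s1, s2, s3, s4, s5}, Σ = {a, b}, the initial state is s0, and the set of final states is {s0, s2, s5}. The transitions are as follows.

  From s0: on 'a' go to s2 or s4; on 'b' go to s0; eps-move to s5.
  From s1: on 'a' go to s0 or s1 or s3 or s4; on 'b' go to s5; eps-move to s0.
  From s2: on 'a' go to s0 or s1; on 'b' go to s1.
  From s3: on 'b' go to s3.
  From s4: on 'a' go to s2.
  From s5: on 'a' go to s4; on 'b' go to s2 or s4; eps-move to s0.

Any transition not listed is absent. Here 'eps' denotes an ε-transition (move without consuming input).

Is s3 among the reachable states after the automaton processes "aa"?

No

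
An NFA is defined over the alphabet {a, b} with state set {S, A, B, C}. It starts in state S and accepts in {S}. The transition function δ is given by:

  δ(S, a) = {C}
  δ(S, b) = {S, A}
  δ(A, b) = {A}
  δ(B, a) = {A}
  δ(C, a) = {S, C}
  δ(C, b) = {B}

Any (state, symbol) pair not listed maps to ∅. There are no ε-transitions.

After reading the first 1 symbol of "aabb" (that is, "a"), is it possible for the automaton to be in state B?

No

Start in {S}.
Read 'a': {S} → {C}.
State B is not in {C}.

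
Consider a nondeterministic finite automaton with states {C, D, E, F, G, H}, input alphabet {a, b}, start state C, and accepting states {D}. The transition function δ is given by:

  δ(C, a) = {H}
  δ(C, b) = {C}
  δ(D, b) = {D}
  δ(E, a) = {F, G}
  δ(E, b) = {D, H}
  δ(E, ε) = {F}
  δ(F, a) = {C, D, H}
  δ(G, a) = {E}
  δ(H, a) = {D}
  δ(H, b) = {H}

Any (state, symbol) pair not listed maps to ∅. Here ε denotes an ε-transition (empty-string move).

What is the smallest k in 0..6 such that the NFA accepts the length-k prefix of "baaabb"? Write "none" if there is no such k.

3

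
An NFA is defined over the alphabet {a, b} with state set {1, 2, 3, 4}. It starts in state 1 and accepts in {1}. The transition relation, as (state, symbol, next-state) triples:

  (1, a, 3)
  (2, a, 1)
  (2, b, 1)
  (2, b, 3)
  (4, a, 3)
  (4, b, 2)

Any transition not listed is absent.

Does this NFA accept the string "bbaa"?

No

Start in {1}.
Read 'b': {1} → ∅.
The set is empty and remains empty for the remaining 3 symbols.
The final set ∅ contains no accepting state.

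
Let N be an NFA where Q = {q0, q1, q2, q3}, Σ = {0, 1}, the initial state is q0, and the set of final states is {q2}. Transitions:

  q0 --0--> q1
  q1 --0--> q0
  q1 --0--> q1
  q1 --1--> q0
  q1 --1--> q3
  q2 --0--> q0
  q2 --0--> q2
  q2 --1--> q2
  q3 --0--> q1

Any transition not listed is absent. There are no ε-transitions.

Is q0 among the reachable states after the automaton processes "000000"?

Start in {q0}.
Read '0': q0→{q1}; now {q1}.
Read '0': q1→{q0, q1}; now {q0, q1}.
Read '0': q0→{q1}, q1→{q0, q1}; now {q0, q1}.
Read '0': q0→{q1}, q1→{q0, q1}; now {q0, q1}.
Read '0': q0→{q1}, q1→{q0, q1}; now {q0, q1}.
Read '0': q0→{q1}, q1→{q0, q1}; now {q0, q1}.
State q0 is in {q0, q1}.

Yes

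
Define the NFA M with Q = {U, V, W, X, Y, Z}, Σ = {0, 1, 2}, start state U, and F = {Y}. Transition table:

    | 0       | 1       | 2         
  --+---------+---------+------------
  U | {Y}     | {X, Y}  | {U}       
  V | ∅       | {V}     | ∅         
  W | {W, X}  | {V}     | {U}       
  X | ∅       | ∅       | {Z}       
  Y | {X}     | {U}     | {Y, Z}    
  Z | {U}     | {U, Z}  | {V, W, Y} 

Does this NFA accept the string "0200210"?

Start in {U}.
Read '0': U→{Y}; now {Y}.
Read '2': Y→{Y, Z}; now {Y, Z}.
Read '0': Y→{X}, Z→{U}; now {U, X}.
Read '0': U→{Y}, X→∅; now {Y}.
Read '2': Y→{Y, Z}; now {Y, Z}.
Read '1': Y→{U}, Z→{U, Z}; now {U, Z}.
Read '0': U→{Y}, Z→{U}; now {U, Y}.
The final set {U, Y} contains the accepting state Y.

Yes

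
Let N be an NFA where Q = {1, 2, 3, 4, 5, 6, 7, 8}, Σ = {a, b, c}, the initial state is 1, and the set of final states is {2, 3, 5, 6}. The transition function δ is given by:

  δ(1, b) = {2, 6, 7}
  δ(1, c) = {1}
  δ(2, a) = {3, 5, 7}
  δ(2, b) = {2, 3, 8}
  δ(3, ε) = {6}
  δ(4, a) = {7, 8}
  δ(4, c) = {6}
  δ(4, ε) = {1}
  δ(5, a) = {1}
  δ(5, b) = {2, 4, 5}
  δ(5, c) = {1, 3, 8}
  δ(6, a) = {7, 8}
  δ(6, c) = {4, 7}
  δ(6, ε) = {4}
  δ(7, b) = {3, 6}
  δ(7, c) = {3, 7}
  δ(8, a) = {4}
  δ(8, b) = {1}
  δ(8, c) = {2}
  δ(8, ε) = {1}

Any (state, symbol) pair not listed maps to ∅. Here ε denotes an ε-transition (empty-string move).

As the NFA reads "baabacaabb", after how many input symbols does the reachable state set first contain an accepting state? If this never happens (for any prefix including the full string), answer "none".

Start in {1}.
Read 'b': {1} → {1, 2, 4, 6, 7}.
None of the earlier sets intersect F, but {1, 2, 4, 6, 7} does.

1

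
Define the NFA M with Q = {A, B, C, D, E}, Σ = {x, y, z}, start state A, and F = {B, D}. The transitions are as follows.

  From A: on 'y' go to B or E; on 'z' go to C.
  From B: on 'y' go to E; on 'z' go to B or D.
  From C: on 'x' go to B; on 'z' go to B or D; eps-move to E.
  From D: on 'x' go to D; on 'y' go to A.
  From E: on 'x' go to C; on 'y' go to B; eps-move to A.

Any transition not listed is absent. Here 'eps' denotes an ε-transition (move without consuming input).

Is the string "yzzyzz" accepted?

Start in {A}.
Read 'y': A→{B, E}; union {B, E}; ε-closure = {A, B, E}.
Read 'z': A→{C}, B→{B, D}, E→∅; union {B, C, D}; ε-closure = {A, B, C, D, E}.
Read 'z': A→{C}, B→{B, D}, C→{B, D}, D→∅, E→∅; union {B, C, D}; ε-closure = {A, B, C, D, E}.
Read 'y': A→{B, E}, B→{E}, C→∅, D→{A}, E→{B}; now {A, B, E}.
Read 'z': A→{C}, B→{B, D}, E→∅; union {B, C, D}; ε-closure = {A, B, C, D, E}.
Read 'z': A→{C}, B→{B, D}, C→{B, D}, D→∅, E→∅; union {B, C, D}; ε-closure = {A, B, C, D, E}.
The final set {A, B, C, D, E} contains the accepting states B, D.

Yes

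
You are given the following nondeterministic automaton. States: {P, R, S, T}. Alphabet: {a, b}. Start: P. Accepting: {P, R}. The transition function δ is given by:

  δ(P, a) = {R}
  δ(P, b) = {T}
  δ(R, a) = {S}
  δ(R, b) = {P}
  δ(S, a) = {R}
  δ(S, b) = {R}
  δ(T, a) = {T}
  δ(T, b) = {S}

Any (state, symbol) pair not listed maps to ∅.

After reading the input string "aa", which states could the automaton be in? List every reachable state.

Start in {P}.
Read 'a': {P} → {R}.
Read 'a': {R} → {S}.

{S}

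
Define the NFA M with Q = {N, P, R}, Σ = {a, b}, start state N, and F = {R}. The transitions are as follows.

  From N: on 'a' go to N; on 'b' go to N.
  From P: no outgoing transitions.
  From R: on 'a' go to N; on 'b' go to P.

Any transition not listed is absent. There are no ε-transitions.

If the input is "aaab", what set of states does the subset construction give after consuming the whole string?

Start in {N}.
Read 'a': N→{N}; now {N}.
Read 'a': N→{N}; now {N}.
Read 'a': N→{N}; now {N}.
Read 'b': N→{N}; now {N}.

{N}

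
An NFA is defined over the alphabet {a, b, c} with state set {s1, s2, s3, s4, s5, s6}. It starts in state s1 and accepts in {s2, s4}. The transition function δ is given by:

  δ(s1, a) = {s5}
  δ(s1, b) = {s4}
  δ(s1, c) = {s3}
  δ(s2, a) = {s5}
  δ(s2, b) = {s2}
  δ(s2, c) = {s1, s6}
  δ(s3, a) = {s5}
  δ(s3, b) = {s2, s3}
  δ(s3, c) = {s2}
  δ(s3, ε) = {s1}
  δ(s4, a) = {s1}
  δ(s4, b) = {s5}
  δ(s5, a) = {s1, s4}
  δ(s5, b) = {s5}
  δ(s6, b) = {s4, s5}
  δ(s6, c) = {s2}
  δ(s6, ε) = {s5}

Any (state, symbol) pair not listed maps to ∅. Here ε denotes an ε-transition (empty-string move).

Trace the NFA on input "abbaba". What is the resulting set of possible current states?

{s1, s4}

Start in {s1}.
Read 'a': {s1} → {s5}.
Read 'b': {s5} → {s5}.
Read 'b': {s5} → {s5}.
Read 'a': {s5} → {s1, s4}.
Read 'b': {s1, s4} → {s4, s5}.
Read 'a': {s4, s5} → {s1, s4}.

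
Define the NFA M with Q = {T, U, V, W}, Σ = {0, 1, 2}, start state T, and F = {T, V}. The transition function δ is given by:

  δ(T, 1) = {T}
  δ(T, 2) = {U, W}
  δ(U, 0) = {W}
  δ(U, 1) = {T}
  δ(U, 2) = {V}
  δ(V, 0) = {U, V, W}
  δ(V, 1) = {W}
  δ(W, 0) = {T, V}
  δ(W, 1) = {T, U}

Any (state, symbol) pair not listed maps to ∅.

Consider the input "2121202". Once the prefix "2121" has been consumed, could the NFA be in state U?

Yes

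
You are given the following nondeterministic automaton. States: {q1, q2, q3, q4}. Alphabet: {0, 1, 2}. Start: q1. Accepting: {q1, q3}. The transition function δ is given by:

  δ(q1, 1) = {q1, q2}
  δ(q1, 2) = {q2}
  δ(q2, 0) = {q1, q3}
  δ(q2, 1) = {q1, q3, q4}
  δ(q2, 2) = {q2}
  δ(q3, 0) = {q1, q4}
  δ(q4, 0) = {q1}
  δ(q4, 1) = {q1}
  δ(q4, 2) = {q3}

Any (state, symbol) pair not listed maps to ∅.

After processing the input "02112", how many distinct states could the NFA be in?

0

Start in {q1}.
Read '0': q1→∅; now ∅.
The set is empty and remains empty for the remaining 4 symbols.
That set has 0 states.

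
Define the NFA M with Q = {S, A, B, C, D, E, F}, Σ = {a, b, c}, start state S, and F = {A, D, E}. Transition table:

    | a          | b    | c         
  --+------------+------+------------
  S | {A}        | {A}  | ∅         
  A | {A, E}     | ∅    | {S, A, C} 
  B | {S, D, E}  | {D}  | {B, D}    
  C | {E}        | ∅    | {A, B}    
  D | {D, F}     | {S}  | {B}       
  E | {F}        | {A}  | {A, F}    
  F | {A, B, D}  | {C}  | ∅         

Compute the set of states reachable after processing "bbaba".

∅

Start in {S}.
Read 'b': {S} → {A}.
Read 'b': {A} → ∅.
The set is empty and remains empty for the remaining 3 symbols.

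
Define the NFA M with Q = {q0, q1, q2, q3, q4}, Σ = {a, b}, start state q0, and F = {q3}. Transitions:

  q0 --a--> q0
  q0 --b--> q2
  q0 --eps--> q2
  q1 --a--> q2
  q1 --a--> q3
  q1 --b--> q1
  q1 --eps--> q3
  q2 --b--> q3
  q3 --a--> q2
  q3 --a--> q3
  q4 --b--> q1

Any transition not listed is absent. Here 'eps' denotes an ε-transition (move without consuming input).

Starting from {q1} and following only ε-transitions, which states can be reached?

Begin with {q1}.
ε-move q1 → q3; add q3.

{q1, q3}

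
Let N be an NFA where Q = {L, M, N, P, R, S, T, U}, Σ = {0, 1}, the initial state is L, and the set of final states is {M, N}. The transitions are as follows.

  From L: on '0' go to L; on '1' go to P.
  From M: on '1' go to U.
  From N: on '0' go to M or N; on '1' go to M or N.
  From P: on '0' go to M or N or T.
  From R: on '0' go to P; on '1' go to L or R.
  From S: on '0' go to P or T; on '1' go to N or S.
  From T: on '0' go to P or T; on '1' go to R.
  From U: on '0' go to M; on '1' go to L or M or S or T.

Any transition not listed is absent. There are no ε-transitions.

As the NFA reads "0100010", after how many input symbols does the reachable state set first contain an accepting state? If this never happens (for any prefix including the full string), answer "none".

3

Start in {L}.
Read '0': L→{L}; now {L}.
Read '1': L→{P}; now {P}.
Read '0': P→{M, N, T}; now {M, N, T}.
None of the earlier sets intersect F, but {M, N, T} does.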